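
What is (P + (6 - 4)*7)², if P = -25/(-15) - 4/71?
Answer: 11055625/45369 ≈ 243.68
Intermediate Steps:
P = 343/213 (P = -25*(-1/15) - 4*1/71 = 5/3 - 4/71 = 343/213 ≈ 1.6103)
(P + (6 - 4)*7)² = (343/213 + (6 - 4)*7)² = (343/213 + 2*7)² = (343/213 + 14)² = (3325/213)² = 11055625/45369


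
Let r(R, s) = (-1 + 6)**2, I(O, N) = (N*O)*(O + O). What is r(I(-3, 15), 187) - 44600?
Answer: -44575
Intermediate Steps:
I(O, N) = 2*N*O**2 (I(O, N) = (N*O)*(2*O) = 2*N*O**2)
r(R, s) = 25 (r(R, s) = 5**2 = 25)
r(I(-3, 15), 187) - 44600 = 25 - 44600 = -44575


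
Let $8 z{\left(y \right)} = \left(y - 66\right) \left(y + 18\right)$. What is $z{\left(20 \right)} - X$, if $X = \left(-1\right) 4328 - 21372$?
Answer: $\frac{50963}{2} \approx 25482.0$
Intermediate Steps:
$X = -25700$ ($X = -4328 - 21372 = -25700$)
$z{\left(y \right)} = \frac{\left(-66 + y\right) \left(18 + y\right)}{8}$ ($z{\left(y \right)} = \frac{\left(y - 66\right) \left(y + 18\right)}{8} = \frac{\left(-66 + y\right) \left(18 + y\right)}{8}$)
$z{\left(20 \right)} - X = \left(- \frac{297}{2} - 120 + \frac{20^{2}}{8}\right) - -25700 = \left(- \frac{297}{2} - 120 + \frac{1}{8} \cdot 400\right) + 25700 = \left(- \frac{297}{2} - 120 + 50\right) + 25700 = - \frac{437}{2} + 25700 = \frac{50963}{2}$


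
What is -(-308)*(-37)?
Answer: -11396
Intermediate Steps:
-(-308)*(-37) = -308*37 = -11396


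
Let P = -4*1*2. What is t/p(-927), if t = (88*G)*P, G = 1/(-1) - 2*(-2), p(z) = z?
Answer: 704/309 ≈ 2.2783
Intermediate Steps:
P = -8 (P = -4*2 = -8)
G = 3 (G = -1 + 4 = 3)
t = -2112 (t = (88*3)*(-8) = 264*(-8) = -2112)
t/p(-927) = -2112/(-927) = -2112*(-1/927) = 704/309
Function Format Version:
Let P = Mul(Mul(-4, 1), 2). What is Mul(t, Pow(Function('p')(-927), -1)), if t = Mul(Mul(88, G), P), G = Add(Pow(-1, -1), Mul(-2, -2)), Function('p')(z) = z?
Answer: Rational(704, 309) ≈ 2.2783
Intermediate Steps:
P = -8 (P = Mul(-4, 2) = -8)
G = 3 (G = Add(-1, 4) = 3)
t = -2112 (t = Mul(Mul(88, 3), -8) = Mul(264, -8) = -2112)
Mul(t, Pow(Function('p')(-927), -1)) = Mul(-2112, Pow(-927, -1)) = Mul(-2112, Rational(-1, 927)) = Rational(704, 309)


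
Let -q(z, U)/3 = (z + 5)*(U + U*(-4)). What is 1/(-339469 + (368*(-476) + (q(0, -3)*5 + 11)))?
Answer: -1/515301 ≈ -1.9406e-6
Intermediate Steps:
q(z, U) = 9*U*(5 + z) (q(z, U) = -3*(z + 5)*(U + U*(-4)) = -3*(5 + z)*(U - 4*U) = -3*(5 + z)*(-3*U) = -(-9)*U*(5 + z) = 9*U*(5 + z))
1/(-339469 + (368*(-476) + (q(0, -3)*5 + 11))) = 1/(-339469 + (368*(-476) + ((9*(-3)*(5 + 0))*5 + 11))) = 1/(-339469 + (-175168 + ((9*(-3)*5)*5 + 11))) = 1/(-339469 + (-175168 + (-135*5 + 11))) = 1/(-339469 + (-175168 + (-675 + 11))) = 1/(-339469 + (-175168 - 664)) = 1/(-339469 - 175832) = 1/(-515301) = -1/515301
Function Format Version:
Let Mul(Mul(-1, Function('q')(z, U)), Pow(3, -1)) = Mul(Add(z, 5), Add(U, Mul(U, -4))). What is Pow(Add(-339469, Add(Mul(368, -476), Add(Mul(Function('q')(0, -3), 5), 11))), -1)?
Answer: Rational(-1, 515301) ≈ -1.9406e-6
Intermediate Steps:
Function('q')(z, U) = Mul(9, U, Add(5, z)) (Function('q')(z, U) = Mul(-3, Mul(Add(z, 5), Add(U, Mul(U, -4)))) = Mul(-3, Mul(Add(5, z), Add(U, Mul(-4, U)))) = Mul(-3, Mul(Add(5, z), Mul(-3, U))) = Mul(-3, Mul(-3, U, Add(5, z))) = Mul(9, U, Add(5, z)))
Pow(Add(-339469, Add(Mul(368, -476), Add(Mul(Function('q')(0, -3), 5), 11))), -1) = Pow(Add(-339469, Add(Mul(368, -476), Add(Mul(Mul(9, -3, Add(5, 0)), 5), 11))), -1) = Pow(Add(-339469, Add(-175168, Add(Mul(Mul(9, -3, 5), 5), 11))), -1) = Pow(Add(-339469, Add(-175168, Add(Mul(-135, 5), 11))), -1) = Pow(Add(-339469, Add(-175168, Add(-675, 11))), -1) = Pow(Add(-339469, Add(-175168, -664)), -1) = Pow(Add(-339469, -175832), -1) = Pow(-515301, -1) = Rational(-1, 515301)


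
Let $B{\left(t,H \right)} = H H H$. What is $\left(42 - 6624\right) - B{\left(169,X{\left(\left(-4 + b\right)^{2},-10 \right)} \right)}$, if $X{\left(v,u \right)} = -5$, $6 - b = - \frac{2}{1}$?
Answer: $-6457$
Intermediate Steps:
$b = 8$ ($b = 6 - - \frac{2}{1} = 6 - \left(-2\right) 1 = 6 - -2 = 6 + 2 = 8$)
$B{\left(t,H \right)} = H^{3}$ ($B{\left(t,H \right)} = H^{2} H = H^{3}$)
$\left(42 - 6624\right) - B{\left(169,X{\left(\left(-4 + b\right)^{2},-10 \right)} \right)} = \left(42 - 6624\right) - \left(-5\right)^{3} = \left(42 - 6624\right) - -125 = -6582 + 125 = -6457$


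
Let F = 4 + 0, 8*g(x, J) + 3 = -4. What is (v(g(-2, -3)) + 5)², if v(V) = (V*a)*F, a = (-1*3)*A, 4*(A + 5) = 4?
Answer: 1369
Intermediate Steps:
A = -4 (A = -5 + (¼)*4 = -5 + 1 = -4)
g(x, J) = -7/8 (g(x, J) = -3/8 + (⅛)*(-4) = -3/8 - ½ = -7/8)
a = 12 (a = -1*3*(-4) = -3*(-4) = 12)
F = 4
v(V) = 48*V (v(V) = (V*12)*4 = (12*V)*4 = 48*V)
(v(g(-2, -3)) + 5)² = (48*(-7/8) + 5)² = (-42 + 5)² = (-37)² = 1369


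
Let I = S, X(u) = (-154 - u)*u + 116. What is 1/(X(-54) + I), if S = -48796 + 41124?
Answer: -1/2156 ≈ -0.00046382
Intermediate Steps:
S = -7672
X(u) = 116 + u*(-154 - u) (X(u) = u*(-154 - u) + 116 = 116 + u*(-154 - u))
I = -7672
1/(X(-54) + I) = 1/((116 - 1*(-54)² - 154*(-54)) - 7672) = 1/((116 - 1*2916 + 8316) - 7672) = 1/((116 - 2916 + 8316) - 7672) = 1/(5516 - 7672) = 1/(-2156) = -1/2156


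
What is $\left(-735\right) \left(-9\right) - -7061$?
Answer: $13676$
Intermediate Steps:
$\left(-735\right) \left(-9\right) - -7061 = 6615 + 7061 = 13676$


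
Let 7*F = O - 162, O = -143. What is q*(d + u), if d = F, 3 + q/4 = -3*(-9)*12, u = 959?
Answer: 8227872/7 ≈ 1.1754e+6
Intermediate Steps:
F = -305/7 (F = (-143 - 162)/7 = (⅐)*(-305) = -305/7 ≈ -43.571)
q = 1284 (q = -12 + 4*(-3*(-9)*12) = -12 + 4*(27*12) = -12 + 4*324 = -12 + 1296 = 1284)
d = -305/7 ≈ -43.571
q*(d + u) = 1284*(-305/7 + 959) = 1284*(6408/7) = 8227872/7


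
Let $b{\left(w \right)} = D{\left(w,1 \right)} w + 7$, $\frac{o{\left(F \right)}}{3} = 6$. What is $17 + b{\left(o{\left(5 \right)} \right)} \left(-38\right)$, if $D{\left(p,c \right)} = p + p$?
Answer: $-24873$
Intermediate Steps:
$D{\left(p,c \right)} = 2 p$
$o{\left(F \right)} = 18$ ($o{\left(F \right)} = 3 \cdot 6 = 18$)
$b{\left(w \right)} = 7 + 2 w^{2}$ ($b{\left(w \right)} = 2 w w + 7 = 2 w^{2} + 7 = 7 + 2 w^{2}$)
$17 + b{\left(o{\left(5 \right)} \right)} \left(-38\right) = 17 + \left(7 + 2 \cdot 18^{2}\right) \left(-38\right) = 17 + \left(7 + 2 \cdot 324\right) \left(-38\right) = 17 + \left(7 + 648\right) \left(-38\right) = 17 + 655 \left(-38\right) = 17 - 24890 = -24873$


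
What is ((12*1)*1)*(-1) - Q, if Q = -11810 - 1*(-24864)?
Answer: -13066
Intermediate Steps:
Q = 13054 (Q = -11810 + 24864 = 13054)
((12*1)*1)*(-1) - Q = ((12*1)*1)*(-1) - 1*13054 = (12*1)*(-1) - 13054 = 12*(-1) - 13054 = -12 - 13054 = -13066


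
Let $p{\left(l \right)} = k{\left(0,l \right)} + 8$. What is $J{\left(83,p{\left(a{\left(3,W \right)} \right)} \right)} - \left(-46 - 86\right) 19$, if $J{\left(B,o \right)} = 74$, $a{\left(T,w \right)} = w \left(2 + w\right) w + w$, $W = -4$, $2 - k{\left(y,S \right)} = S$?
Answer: $2582$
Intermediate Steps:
$k{\left(y,S \right)} = 2 - S$
$a{\left(T,w \right)} = w + w^{2} \left(2 + w\right)$ ($a{\left(T,w \right)} = w^{2} \left(2 + w\right) + w = w + w^{2} \left(2 + w\right)$)
$p{\left(l \right)} = 10 - l$ ($p{\left(l \right)} = \left(2 - l\right) + 8 = 10 - l$)
$J{\left(83,p{\left(a{\left(3,W \right)} \right)} \right)} - \left(-46 - 86\right) 19 = 74 - \left(-46 - 86\right) 19 = 74 - \left(-132\right) 19 = 74 - -2508 = 74 + 2508 = 2582$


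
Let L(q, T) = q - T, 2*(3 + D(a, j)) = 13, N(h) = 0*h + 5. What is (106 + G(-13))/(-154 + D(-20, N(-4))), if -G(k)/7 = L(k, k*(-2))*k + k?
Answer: 6704/301 ≈ 22.272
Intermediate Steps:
N(h) = 5 (N(h) = 0 + 5 = 5)
D(a, j) = 7/2 (D(a, j) = -3 + (½)*13 = -3 + 13/2 = 7/2)
G(k) = -21*k² - 7*k (G(k) = -7*((k - k*(-2))*k + k) = -7*((k - (-2)*k)*k + k) = -7*((k + 2*k)*k + k) = -7*((3*k)*k + k) = -7*(3*k² + k) = -7*(k + 3*k²) = -21*k² - 7*k)
(106 + G(-13))/(-154 + D(-20, N(-4))) = (106 - 7*(-13)*(1 + 3*(-13)))/(-154 + 7/2) = (106 - 7*(-13)*(1 - 39))/(-301/2) = (106 - 7*(-13)*(-38))*(-2/301) = (106 - 3458)*(-2/301) = -3352*(-2/301) = 6704/301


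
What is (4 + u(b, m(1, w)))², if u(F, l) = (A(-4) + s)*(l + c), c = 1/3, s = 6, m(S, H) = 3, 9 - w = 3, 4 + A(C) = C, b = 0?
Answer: 64/9 ≈ 7.1111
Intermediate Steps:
A(C) = -4 + C
w = 6 (w = 9 - 1*3 = 9 - 3 = 6)
c = ⅓ ≈ 0.33333
u(F, l) = -⅔ - 2*l (u(F, l) = ((-4 - 4) + 6)*(l + ⅓) = (-8 + 6)*(⅓ + l) = -2*(⅓ + l) = -⅔ - 2*l)
(4 + u(b, m(1, w)))² = (4 + (-⅔ - 2*3))² = (4 + (-⅔ - 6))² = (4 - 20/3)² = (-8/3)² = 64/9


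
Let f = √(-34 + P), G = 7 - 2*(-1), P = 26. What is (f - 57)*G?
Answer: -513 + 18*I*√2 ≈ -513.0 + 25.456*I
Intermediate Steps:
G = 9 (G = 7 + 2 = 9)
f = 2*I*√2 (f = √(-34 + 26) = √(-8) = 2*I*√2 ≈ 2.8284*I)
(f - 57)*G = (2*I*√2 - 57)*9 = (-57 + 2*I*√2)*9 = -513 + 18*I*√2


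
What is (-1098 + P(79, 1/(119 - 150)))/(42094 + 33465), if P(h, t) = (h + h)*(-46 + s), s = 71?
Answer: 2852/75559 ≈ 0.037745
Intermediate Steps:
P(h, t) = 50*h (P(h, t) = (h + h)*(-46 + 71) = (2*h)*25 = 50*h)
(-1098 + P(79, 1/(119 - 150)))/(42094 + 33465) = (-1098 + 50*79)/(42094 + 33465) = (-1098 + 3950)/75559 = 2852*(1/75559) = 2852/75559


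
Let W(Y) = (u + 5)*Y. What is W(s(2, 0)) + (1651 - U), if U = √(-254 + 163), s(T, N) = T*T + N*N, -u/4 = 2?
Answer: 1639 - I*√91 ≈ 1639.0 - 9.5394*I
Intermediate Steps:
u = -8 (u = -4*2 = -8)
s(T, N) = N² + T² (s(T, N) = T² + N² = N² + T²)
W(Y) = -3*Y (W(Y) = (-8 + 5)*Y = -3*Y)
U = I*√91 (U = √(-91) = I*√91 ≈ 9.5394*I)
W(s(2, 0)) + (1651 - U) = -3*(0² + 2²) + (1651 - I*√91) = -3*(0 + 4) + (1651 - I*√91) = -3*4 + (1651 - I*√91) = -12 + (1651 - I*√91) = 1639 - I*√91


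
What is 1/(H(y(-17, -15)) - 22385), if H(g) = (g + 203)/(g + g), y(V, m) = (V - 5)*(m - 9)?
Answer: -1056/23637829 ≈ -4.4674e-5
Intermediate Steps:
y(V, m) = (-9 + m)*(-5 + V) (y(V, m) = (-5 + V)*(-9 + m) = (-9 + m)*(-5 + V))
H(g) = (203 + g)/(2*g) (H(g) = (203 + g)/((2*g)) = (203 + g)*(1/(2*g)) = (203 + g)/(2*g))
1/(H(y(-17, -15)) - 22385) = 1/((203 + (45 - 9*(-17) - 5*(-15) - 17*(-15)))/(2*(45 - 9*(-17) - 5*(-15) - 17*(-15))) - 22385) = 1/((203 + (45 + 153 + 75 + 255))/(2*(45 + 153 + 75 + 255)) - 22385) = 1/((½)*(203 + 528)/528 - 22385) = 1/((½)*(1/528)*731 - 22385) = 1/(731/1056 - 22385) = 1/(-23637829/1056) = -1056/23637829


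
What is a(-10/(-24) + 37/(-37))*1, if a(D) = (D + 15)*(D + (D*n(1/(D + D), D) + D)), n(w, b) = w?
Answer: -173/18 ≈ -9.6111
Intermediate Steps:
a(D) = (½ + 2*D)*(15 + D) (a(D) = (D + 15)*(D + (D/(D + D) + D)) = (15 + D)*(D + (D/((2*D)) + D)) = (15 + D)*(D + (D*(1/(2*D)) + D)) = (15 + D)*(D + (½ + D)) = (15 + D)*(½ + 2*D) = (½ + 2*D)*(15 + D))
a(-10/(-24) + 37/(-37))*1 = (15/2 + (-10/(-24) + 37/(-37))*(61 + 4*(-10/(-24) + 37/(-37)))/2)*1 = (15/2 + (-10*(-1/24) + 37*(-1/37))*(61 + 4*(-10*(-1/24) + 37*(-1/37)))/2)*1 = (15/2 + (5/12 - 1)*(61 + 4*(5/12 - 1))/2)*1 = (15/2 + (½)*(-7/12)*(61 + 4*(-7/12)))*1 = (15/2 + (½)*(-7/12)*(61 - 7/3))*1 = (15/2 + (½)*(-7/12)*(176/3))*1 = (15/2 - 154/9)*1 = -173/18*1 = -173/18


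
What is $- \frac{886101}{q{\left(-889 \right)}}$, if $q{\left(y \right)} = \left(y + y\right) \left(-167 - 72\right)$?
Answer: $- \frac{886101}{424942} \approx -2.0852$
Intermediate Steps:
$q{\left(y \right)} = - 478 y$ ($q{\left(y \right)} = 2 y \left(-239\right) = - 478 y$)
$- \frac{886101}{q{\left(-889 \right)}} = - \frac{886101}{\left(-478\right) \left(-889\right)} = - \frac{886101}{424942}$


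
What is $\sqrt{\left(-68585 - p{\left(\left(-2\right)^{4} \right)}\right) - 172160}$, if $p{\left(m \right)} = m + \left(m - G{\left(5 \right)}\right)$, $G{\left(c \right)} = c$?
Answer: $2 i \sqrt{60193} \approx 490.69 i$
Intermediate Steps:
$p{\left(m \right)} = -5 + 2 m$ ($p{\left(m \right)} = m + \left(m - 5\right) = m + \left(-5 + m\right) = -5 + 2 m$)
$\sqrt{\left(-68585 - p{\left(\left(-2\right)^{4} \right)}\right) - 172160} = \sqrt{\left(-68585 - \left(-5 + 2 \left(-2\right)^{4}\right)\right) - 172160} = \sqrt{\left(-68585 - \left(-5 + 2 \cdot 16\right)\right) - 172160} = \sqrt{\left(-68585 - \left(-5 + 32\right)\right) - 172160} = \sqrt{\left(-68585 - 27\right) - 172160} = \sqrt{-68612 - 172160} = \sqrt{-240772} = 2 i \sqrt{60193}$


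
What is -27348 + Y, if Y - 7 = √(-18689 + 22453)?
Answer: -27341 + 2*√941 ≈ -27280.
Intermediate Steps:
Y = 7 + 2*√941 (Y = 7 + √(-18689 + 22453) = 7 + √3764 = 7 + 2*√941 ≈ 68.351)
-27348 + Y = -27348 + (7 + 2*√941) = -27341 + 2*√941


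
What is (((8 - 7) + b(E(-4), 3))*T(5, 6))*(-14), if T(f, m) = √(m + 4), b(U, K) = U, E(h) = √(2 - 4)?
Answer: 14*√10*(-1 - I*√2) ≈ -44.272 - 62.61*I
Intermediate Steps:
E(h) = I*√2 (E(h) = √(-2) = I*√2)
T(f, m) = √(4 + m)
(((8 - 7) + b(E(-4), 3))*T(5, 6))*(-14) = (((8 - 7) + I*√2)*√(4 + 6))*(-14) = ((1 + I*√2)*√10)*(-14) = (√10*(1 + I*√2))*(-14) = -14*√10*(1 + I*√2)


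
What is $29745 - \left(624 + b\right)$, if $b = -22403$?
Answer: $51524$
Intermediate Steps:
$29745 - \left(624 + b\right) = 29745 - -21779 = 29745 + \left(-624 + 22403\right) = 29745 + 21779 = 51524$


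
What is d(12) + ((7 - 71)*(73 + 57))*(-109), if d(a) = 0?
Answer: 906880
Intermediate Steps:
d(12) + ((7 - 71)*(73 + 57))*(-109) = 0 + ((7 - 71)*(73 + 57))*(-109) = 0 - 64*130*(-109) = 0 - 8320*(-109) = 0 + 906880 = 906880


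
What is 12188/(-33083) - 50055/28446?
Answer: -667556471/313693006 ≈ -2.1281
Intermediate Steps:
12188/(-33083) - 50055/28446 = 12188*(-1/33083) - 50055*1/28446 = -12188/33083 - 16685/9482 = -667556471/313693006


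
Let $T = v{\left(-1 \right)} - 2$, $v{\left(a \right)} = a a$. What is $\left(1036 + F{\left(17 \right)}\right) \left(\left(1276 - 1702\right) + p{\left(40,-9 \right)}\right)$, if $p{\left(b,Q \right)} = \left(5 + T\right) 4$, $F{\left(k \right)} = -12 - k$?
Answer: $-412870$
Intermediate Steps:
$v{\left(a \right)} = a^{2}$
$T = -1$ ($T = \left(-1\right)^{2} - 2 = 1 - 2 = -1$)
$p{\left(b,Q \right)} = 16$ ($p{\left(b,Q \right)} = \left(5 - 1\right) 4 = 4 \cdot 4 = 16$)
$\left(1036 + F{\left(17 \right)}\right) \left(\left(1276 - 1702\right) + p{\left(40,-9 \right)}\right) = \left(1036 - 29\right) \left(\left(1276 - 1702\right) + 16\right) = \left(1036 - 29\right) \left(-426 + 16\right) = 1007 \left(-410\right) = -412870$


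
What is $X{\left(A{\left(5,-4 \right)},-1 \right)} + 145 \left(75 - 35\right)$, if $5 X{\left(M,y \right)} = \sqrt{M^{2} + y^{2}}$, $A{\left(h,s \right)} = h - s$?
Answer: $5800 + \frac{\sqrt{82}}{5} \approx 5801.8$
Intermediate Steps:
$X{\left(M,y \right)} = \frac{\sqrt{M^{2} + y^{2}}}{5}$
$X{\left(A{\left(5,-4 \right)},-1 \right)} + 145 \left(75 - 35\right) = \frac{\sqrt{\left(5 - -4\right)^{2} + \left(-1\right)^{2}}}{5} + 145 \left(75 - 35\right) = \frac{\sqrt{\left(5 + 4\right)^{2} + 1}}{5} + 145 \cdot 40 = \frac{\sqrt{9^{2} + 1}}{5} + 5800 = \frac{\sqrt{81 + 1}}{5} + 5800 = \frac{\sqrt{82}}{5} + 5800 = 5800 + \frac{\sqrt{82}}{5}$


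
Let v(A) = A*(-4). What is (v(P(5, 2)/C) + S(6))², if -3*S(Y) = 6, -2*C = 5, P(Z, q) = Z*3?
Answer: 484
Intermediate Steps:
P(Z, q) = 3*Z
C = -5/2 (C = -½*5 = -5/2 ≈ -2.5000)
S(Y) = -2 (S(Y) = -⅓*6 = -2)
v(A) = -4*A
(v(P(5, 2)/C) + S(6))² = (-4*3*5/(-5/2) - 2)² = (-60*(-2)/5 - 2)² = (-4*(-6) - 2)² = (24 - 2)² = 22² = 484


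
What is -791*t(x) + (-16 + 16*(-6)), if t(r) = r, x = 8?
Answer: -6440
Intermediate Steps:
-791*t(x) + (-16 + 16*(-6)) = -791*8 + (-16 + 16*(-6)) = -6328 + (-16 - 96) = -6328 - 112 = -6440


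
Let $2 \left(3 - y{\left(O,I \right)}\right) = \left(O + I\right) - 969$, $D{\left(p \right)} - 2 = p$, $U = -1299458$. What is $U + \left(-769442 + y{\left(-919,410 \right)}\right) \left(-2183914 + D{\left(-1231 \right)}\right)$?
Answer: $1679718124642$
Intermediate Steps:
$D{\left(p \right)} = 2 + p$
$y{\left(O,I \right)} = \frac{975}{2} - \frac{I}{2} - \frac{O}{2}$ ($y{\left(O,I \right)} = 3 - \frac{\left(O + I\right) - 969}{2} = 3 - \frac{\left(I + O\right) - 969}{2} = 3 - \frac{-969 + I + O}{2} = 3 - \left(- \frac{969}{2} + \frac{I}{2} + \frac{O}{2}\right) = \frac{975}{2} - \frac{I}{2} - \frac{O}{2}$)
$U + \left(-769442 + y{\left(-919,410 \right)}\right) \left(-2183914 + D{\left(-1231 \right)}\right) = -1299458 + \left(-769442 - -742\right) \left(-2183914 + \left(2 - 1231\right)\right) = -1299458 + \left(-769442 + \left(\frac{975}{2} - 205 + \frac{919}{2}\right)\right) \left(-2183914 - 1229\right) = -1299458 + \left(-769442 + 742\right) \left(-2185143\right) = -1299458 - -1679719424100 = -1299458 + 1679719424100 = 1679718124642$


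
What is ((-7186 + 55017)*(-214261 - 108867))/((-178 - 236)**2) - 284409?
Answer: -16050525083/42849 ≈ -3.7458e+5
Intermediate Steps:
((-7186 + 55017)*(-214261 - 108867))/((-178 - 236)**2) - 284409 = (47831*(-323128))/((-414)**2) - 284409 = -15455535368/171396 - 284409 = -15455535368*1/171396 - 284409 = -3863883842/42849 - 284409 = -16050525083/42849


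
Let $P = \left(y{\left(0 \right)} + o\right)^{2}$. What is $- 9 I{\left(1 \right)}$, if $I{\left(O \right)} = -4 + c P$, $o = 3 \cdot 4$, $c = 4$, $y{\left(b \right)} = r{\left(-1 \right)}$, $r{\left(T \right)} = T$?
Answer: $-4320$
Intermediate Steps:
$y{\left(b \right)} = -1$
$o = 12$
$P = 121$ ($P = \left(-1 + 12\right)^{2} = 11^{2} = 121$)
$I{\left(O \right)} = 480$ ($I{\left(O \right)} = -4 + 4 \cdot 121 = -4 + 484 = 480$)
$- 9 I{\left(1 \right)} = \left(-9\right) 480 = -4320$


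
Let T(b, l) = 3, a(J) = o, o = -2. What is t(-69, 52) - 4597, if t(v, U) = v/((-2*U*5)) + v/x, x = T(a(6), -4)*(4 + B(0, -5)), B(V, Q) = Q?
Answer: -2378411/520 ≈ -4573.9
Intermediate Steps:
a(J) = -2
x = -3 (x = 3*(4 - 5) = 3*(-1) = -3)
t(v, U) = -v/3 - v/(10*U) (t(v, U) = v/((-2*U*5)) + v/(-3) = v/((-10*U)) + v*(-⅓) = v*(-1/(10*U)) - v/3 = -v/(10*U) - v/3 = -v/3 - v/(10*U))
t(-69, 52) - 4597 = (-⅓*(-69) - ⅒*(-69)/52) - 4597 = (23 - ⅒*(-69)*1/52) - 4597 = (23 + 69/520) - 4597 = 12029/520 - 4597 = -2378411/520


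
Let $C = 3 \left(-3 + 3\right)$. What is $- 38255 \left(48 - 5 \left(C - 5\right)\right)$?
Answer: $-2792615$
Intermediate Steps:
$C = 0$ ($C = 3 \cdot 0 = 0$)
$- 38255 \left(48 - 5 \left(C - 5\right)\right) = - 38255 \left(48 - 5 \left(0 - 5\right)\right) = - 38255 \left(48 - -25\right) = - 38255 \left(48 + 25\right) = \left(-38255\right) 73 = -2792615$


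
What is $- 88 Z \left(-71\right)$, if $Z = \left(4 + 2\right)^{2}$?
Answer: $224928$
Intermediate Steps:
$Z = 36$ ($Z = 6^{2} = 36$)
$- 88 Z \left(-71\right) = \left(-88\right) 36 \left(-71\right) = \left(-3168\right) \left(-71\right) = 224928$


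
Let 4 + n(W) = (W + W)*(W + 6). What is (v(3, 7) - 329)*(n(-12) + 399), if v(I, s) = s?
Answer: -173558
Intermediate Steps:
n(W) = -4 + 2*W*(6 + W) (n(W) = -4 + (W + W)*(W + 6) = -4 + (2*W)*(6 + W) = -4 + 2*W*(6 + W))
(v(3, 7) - 329)*(n(-12) + 399) = (7 - 329)*((-4 + 2*(-12)**2 + 12*(-12)) + 399) = -322*((-4 + 2*144 - 144) + 399) = -322*((-4 + 288 - 144) + 399) = -322*(140 + 399) = -322*539 = -173558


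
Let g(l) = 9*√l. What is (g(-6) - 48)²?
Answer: 1818 - 864*I*√6 ≈ 1818.0 - 2116.4*I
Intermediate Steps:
(g(-6) - 48)² = (9*√(-6) - 48)² = (9*(I*√6) - 48)² = (9*I*√6 - 48)² = (-48 + 9*I*√6)²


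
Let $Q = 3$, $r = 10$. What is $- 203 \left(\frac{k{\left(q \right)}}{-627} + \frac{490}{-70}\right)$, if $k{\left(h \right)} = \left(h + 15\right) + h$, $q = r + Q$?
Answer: $\frac{899290}{627} \approx 1434.3$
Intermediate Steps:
$q = 13$ ($q = 10 + 3 = 13$)
$k{\left(h \right)} = 15 + 2 h$ ($k{\left(h \right)} = \left(15 + h\right) + h = 15 + 2 h$)
$- 203 \left(\frac{k{\left(q \right)}}{-627} + \frac{490}{-70}\right) = - 203 \left(\frac{15 + 2 \cdot 13}{-627} + \frac{490}{-70}\right) = - 203 \left(\left(15 + 26\right) \left(- \frac{1}{627}\right) + 490 \left(- \frac{1}{70}\right)\right) = - 203 \left(41 \left(- \frac{1}{627}\right) - 7\right) = - 203 \left(- \frac{41}{627} - 7\right) = \left(-203\right) \left(- \frac{4430}{627}\right) = \frac{899290}{627}$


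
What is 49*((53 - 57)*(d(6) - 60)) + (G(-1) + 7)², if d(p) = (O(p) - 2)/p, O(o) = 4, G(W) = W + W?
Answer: 35159/3 ≈ 11720.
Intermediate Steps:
G(W) = 2*W
d(p) = 2/p (d(p) = (4 - 2)/p = 2/p)
49*((53 - 57)*(d(6) - 60)) + (G(-1) + 7)² = 49*((53 - 57)*(2/6 - 60)) + (2*(-1) + 7)² = 49*(-4*(2*(⅙) - 60)) + (-2 + 7)² = 49*(-4*(⅓ - 60)) + 5² = 49*(-4*(-179/3)) + 25 = 49*(716/3) + 25 = 35084/3 + 25 = 35159/3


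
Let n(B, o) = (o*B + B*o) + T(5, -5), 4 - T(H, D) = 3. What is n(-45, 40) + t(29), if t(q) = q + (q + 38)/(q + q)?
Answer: -206993/58 ≈ -3568.8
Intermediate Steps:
T(H, D) = 1 (T(H, D) = 4 - 1*3 = 4 - 3 = 1)
n(B, o) = 1 + 2*B*o (n(B, o) = (o*B + B*o) + 1 = (B*o + B*o) + 1 = 2*B*o + 1 = 1 + 2*B*o)
t(q) = q + (38 + q)/(2*q) (t(q) = q + (38 + q)/((2*q)) = q + (38 + q)*(1/(2*q)) = q + (38 + q)/(2*q))
n(-45, 40) + t(29) = (1 + 2*(-45)*40) + (½ + 29 + 19/29) = (1 - 3600) + (½ + 29 + 19*(1/29)) = -3599 + (½ + 29 + 19/29) = -3599 + 1749/58 = -206993/58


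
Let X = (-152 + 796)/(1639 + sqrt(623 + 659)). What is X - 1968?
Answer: -754728748/383577 - 92*sqrt(1282)/383577 ≈ -1967.6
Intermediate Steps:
X = 644/(1639 + sqrt(1282)) ≈ 0.38452
X - 1968 = (150788/383577 - 92*sqrt(1282)/383577) - 1968 = -754728748/383577 - 92*sqrt(1282)/383577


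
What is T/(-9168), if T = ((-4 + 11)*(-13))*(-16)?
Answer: -91/573 ≈ -0.15881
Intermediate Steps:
T = 1456 (T = (7*(-13))*(-16) = -91*(-16) = 1456)
T/(-9168) = 1456/(-9168) = 1456*(-1/9168) = -91/573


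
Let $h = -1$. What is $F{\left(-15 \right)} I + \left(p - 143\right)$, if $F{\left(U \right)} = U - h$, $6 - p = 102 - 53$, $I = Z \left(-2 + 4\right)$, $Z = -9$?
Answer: $66$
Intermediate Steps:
$I = -18$ ($I = - 9 \left(-2 + 4\right) = \left(-9\right) 2 = -18$)
$p = -43$ ($p = 6 - \left(102 - 53\right) = 6 - 49 = -43$)
$F{\left(U \right)} = 1 + U$ ($F{\left(U \right)} = U - -1 = U + 1 = 1 + U$)
$F{\left(-15 \right)} I + \left(p - 143\right) = \left(1 - 15\right) \left(-18\right) - 186 = \left(-14\right) \left(-18\right) - 186 = 252 - 186 = 66$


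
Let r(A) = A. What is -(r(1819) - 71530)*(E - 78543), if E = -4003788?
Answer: -284583376341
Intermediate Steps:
-(r(1819) - 71530)*(E - 78543) = -(1819 - 71530)*(-4003788 - 78543) = -(-69711)*(-4082331) = -1*284583376341 = -284583376341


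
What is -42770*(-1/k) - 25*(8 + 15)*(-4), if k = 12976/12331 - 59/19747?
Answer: 11002177940790/255509543 ≈ 43060.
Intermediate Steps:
k = 255509543/243500257 (k = 12976*(1/12331) - 59*1/19747 = 12976/12331 - 59/19747 = 255509543/243500257 ≈ 1.0493)
-42770*(-1/k) - 25*(8 + 15)*(-4) = -42770/((-1*255509543/243500257)) - 25*(8 + 15)*(-4) = -42770/(-255509543/243500257) - 575*(-4) = -42770*(-243500257/255509543) - 25*(-92) = 10414505991890/255509543 + 2300 = 11002177940790/255509543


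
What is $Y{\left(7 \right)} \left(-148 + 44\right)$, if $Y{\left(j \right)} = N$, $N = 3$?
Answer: $-312$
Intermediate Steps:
$Y{\left(j \right)} = 3$
$Y{\left(7 \right)} \left(-148 + 44\right) = 3 \left(-148 + 44\right) = 3 \left(-104\right) = -312$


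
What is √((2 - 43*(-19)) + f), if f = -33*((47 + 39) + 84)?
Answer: I*√4791 ≈ 69.217*I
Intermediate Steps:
f = -5610 (f = -33*(86 + 84) = -33*170 = -5610)
√((2 - 43*(-19)) + f) = √((2 - 43*(-19)) - 5610) = √((2 + 817) - 5610) = √(819 - 5610) = √(-4791) = I*√4791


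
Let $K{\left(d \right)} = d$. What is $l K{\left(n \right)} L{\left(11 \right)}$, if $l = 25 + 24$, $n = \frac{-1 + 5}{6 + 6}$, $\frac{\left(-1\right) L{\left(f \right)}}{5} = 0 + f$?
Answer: $- \frac{2695}{3} \approx -898.33$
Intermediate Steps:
$L{\left(f \right)} = - 5 f$ ($L{\left(f \right)} = - 5 \left(0 + f\right) = - 5 f$)
$n = \frac{1}{3}$ ($n = \frac{4}{12} = 4 \cdot \frac{1}{12} = \frac{1}{3} \approx 0.33333$)
$l = 49$
$l K{\left(n \right)} L{\left(11 \right)} = 49 \cdot \frac{1}{3} \left(\left(-5\right) 11\right) = \frac{49}{3} \left(-55\right) = - \frac{2695}{3}$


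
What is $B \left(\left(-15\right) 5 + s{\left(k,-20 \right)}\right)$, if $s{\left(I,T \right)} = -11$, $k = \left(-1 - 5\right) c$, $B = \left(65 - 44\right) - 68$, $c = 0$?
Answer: $4042$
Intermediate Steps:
$B = -47$ ($B = \left(65 - 44\right) - 68 = 21 - 68 = -47$)
$k = 0$ ($k = \left(-1 - 5\right) 0 = \left(-6\right) 0 = 0$)
$B \left(\left(-15\right) 5 + s{\left(k,-20 \right)}\right) = - 47 \left(\left(-15\right) 5 - 11\right) = - 47 \left(-75 - 11\right) = \left(-47\right) \left(-86\right) = 4042$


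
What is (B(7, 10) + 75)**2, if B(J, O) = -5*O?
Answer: 625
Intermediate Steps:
(B(7, 10) + 75)**2 = (-5*10 + 75)**2 = (-50 + 75)**2 = 25**2 = 625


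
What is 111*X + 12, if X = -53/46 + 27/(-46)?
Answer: -4164/23 ≈ -181.04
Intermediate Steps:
X = -40/23 (X = -53*1/46 + 27*(-1/46) = -53/46 - 27/46 = -40/23 ≈ -1.7391)
111*X + 12 = 111*(-40/23) + 12 = -4440/23 + 12 = -4164/23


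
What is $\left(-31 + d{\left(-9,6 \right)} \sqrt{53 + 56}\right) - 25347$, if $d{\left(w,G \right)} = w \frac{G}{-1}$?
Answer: $-25378 + 54 \sqrt{109} \approx -24814.0$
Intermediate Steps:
$d{\left(w,G \right)} = - G w$ ($d{\left(w,G \right)} = w G \left(-1\right) = w \left(- G\right) = - G w$)
$\left(-31 + d{\left(-9,6 \right)} \sqrt{53 + 56}\right) - 25347 = \left(-31 + \left(-1\right) 6 \left(-9\right) \sqrt{53 + 56}\right) - 25347 = \left(-31 + 54 \sqrt{109}\right) - 25347 = -25378 + 54 \sqrt{109}$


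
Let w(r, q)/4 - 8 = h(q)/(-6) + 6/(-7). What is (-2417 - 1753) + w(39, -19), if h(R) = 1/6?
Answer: -260917/63 ≈ -4141.5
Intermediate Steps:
h(R) = ⅙
w(r, q) = 1793/63 (w(r, q) = 32 + 4*((⅙)/(-6) + 6/(-7)) = 32 + 4*((⅙)*(-⅙) + 6*(-⅐)) = 32 + 4*(-1/36 - 6/7) = 32 + 4*(-223/252) = 32 - 223/63 = 1793/63)
(-2417 - 1753) + w(39, -19) = (-2417 - 1753) + 1793/63 = -4170 + 1793/63 = -260917/63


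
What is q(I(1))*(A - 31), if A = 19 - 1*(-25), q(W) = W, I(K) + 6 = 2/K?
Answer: -52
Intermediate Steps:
I(K) = -6 + 2/K
A = 44 (A = 19 + 25 = 44)
q(I(1))*(A - 31) = (-6 + 2/1)*(44 - 31) = (-6 + 2*1)*13 = (-6 + 2)*13 = -4*13 = -52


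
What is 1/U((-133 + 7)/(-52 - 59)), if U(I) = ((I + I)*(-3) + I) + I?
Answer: -37/168 ≈ -0.22024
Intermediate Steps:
U(I) = -4*I (U(I) = ((2*I)*(-3) + I) + I = (-6*I + I) + I = -5*I + I = -4*I)
1/U((-133 + 7)/(-52 - 59)) = 1/(-4*(-133 + 7)/(-52 - 59)) = 1/(-(-504)/(-111)) = 1/(-(-504)*(-1)/111) = 1/(-4*42/37) = 1/(-168/37) = -37/168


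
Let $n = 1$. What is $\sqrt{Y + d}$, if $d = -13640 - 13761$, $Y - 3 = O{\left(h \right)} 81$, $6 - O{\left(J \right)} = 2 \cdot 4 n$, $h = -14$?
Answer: $2 i \sqrt{6890} \approx 166.01 i$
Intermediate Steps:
$O{\left(J \right)} = -2$ ($O{\left(J \right)} = 6 - 2 \cdot 4 \cdot 1 = 6 - 8 \cdot 1 = 6 - 8 = -2$)
$Y = -159$ ($Y = 3 - 162 = -159$)
$d = -27401$ ($d = -13640 - 13761 = -27401$)
$\sqrt{Y + d} = \sqrt{-159 - 27401} = \sqrt{-27560} = 2 i \sqrt{6890}$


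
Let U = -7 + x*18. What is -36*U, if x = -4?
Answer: 2844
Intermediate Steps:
U = -79 (U = -7 - 4*18 = -7 - 72 = -79)
-36*U = -36*(-79) = 2844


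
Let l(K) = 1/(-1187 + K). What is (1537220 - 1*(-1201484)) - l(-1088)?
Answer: 6230551601/2275 ≈ 2.7387e+6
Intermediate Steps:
(1537220 - 1*(-1201484)) - l(-1088) = (1537220 - 1*(-1201484)) - 1/(-1187 - 1088) = (1537220 + 1201484) - 1/(-2275) = 2738704 - 1*(-1/2275) = 2738704 + 1/2275 = 6230551601/2275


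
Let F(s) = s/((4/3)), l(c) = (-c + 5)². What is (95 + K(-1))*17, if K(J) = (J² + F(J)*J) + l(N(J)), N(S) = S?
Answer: 9027/4 ≈ 2256.8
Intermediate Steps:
l(c) = (5 - c)²
F(s) = 3*s/4 (F(s) = s/((4*(⅓))) = s/(4/3) = s*(¾) = 3*s/4)
K(J) = (-5 + J)² + 7*J²/4 (K(J) = (J² + (3*J/4)*J) + (-5 + J)² = (J² + 3*J²/4) + (-5 + J)² = 7*J²/4 + (-5 + J)² = (-5 + J)² + 7*J²/4)
(95 + K(-1))*17 = (95 + (25 - 10*(-1) + (11/4)*(-1)²))*17 = (95 + (25 + 10 + (11/4)*1))*17 = (95 + (25 + 10 + 11/4))*17 = (95 + 151/4)*17 = (531/4)*17 = 9027/4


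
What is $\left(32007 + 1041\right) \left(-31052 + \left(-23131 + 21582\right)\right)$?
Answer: $-1077397848$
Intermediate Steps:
$\left(32007 + 1041\right) \left(-31052 + \left(-23131 + 21582\right)\right) = 33048 \left(-31052 - 1549\right) = 33048 \left(-32601\right) = -1077397848$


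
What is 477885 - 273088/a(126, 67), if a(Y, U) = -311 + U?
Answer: 29219257/61 ≈ 4.7900e+5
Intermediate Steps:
477885 - 273088/a(126, 67) = 477885 - 273088/(-311 + 67) = 477885 - 273088/(-244) = 477885 - 273088*(-1)/244 = 477885 - 1*(-68272/61) = 477885 + 68272/61 = 29219257/61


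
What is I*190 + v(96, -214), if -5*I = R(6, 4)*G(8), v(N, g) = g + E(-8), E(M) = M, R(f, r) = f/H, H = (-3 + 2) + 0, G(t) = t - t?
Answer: -222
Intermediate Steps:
G(t) = 0
H = -1 (H = -1 + 0 = -1)
R(f, r) = -f (R(f, r) = f/(-1) = f*(-1) = -f)
v(N, g) = -8 + g (v(N, g) = g - 8 = -8 + g)
I = 0 (I = -(-1*6)*0/5 = -(-6)*0/5 = -⅕*0 = 0)
I*190 + v(96, -214) = 0*190 + (-8 - 214) = 0 - 222 = -222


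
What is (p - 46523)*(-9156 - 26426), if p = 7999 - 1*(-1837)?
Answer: 1305396834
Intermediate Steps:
p = 9836 (p = 7999 + 1837 = 9836)
(p - 46523)*(-9156 - 26426) = (9836 - 46523)*(-9156 - 26426) = -36687*(-35582) = 1305396834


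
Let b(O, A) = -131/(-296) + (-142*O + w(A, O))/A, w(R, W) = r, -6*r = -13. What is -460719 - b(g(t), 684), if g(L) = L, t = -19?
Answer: -8744990669/18981 ≈ -4.6072e+5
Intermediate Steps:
r = 13/6 (r = -⅙*(-13) = 13/6 ≈ 2.1667)
w(R, W) = 13/6
b(O, A) = 131/296 + (13/6 - 142*O)/A (b(O, A) = -131/(-296) + (-142*O + 13/6)/A = -131*(-1/296) + (13/6 - 142*O)/A = 131/296 + (13/6 - 142*O)/A)
-460719 - b(g(t), 684) = -460719 - (1924 - 126096*(-19) + 393*684)/(888*684) = -460719 - (1924 + 2395824 + 268812)/(888*684) = -460719 - 2666560/(888*684) = -460719 - 1*83330/18981 = -460719 - 83330/18981 = -8744990669/18981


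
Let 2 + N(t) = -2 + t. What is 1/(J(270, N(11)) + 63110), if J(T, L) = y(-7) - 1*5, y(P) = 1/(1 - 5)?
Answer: 4/252419 ≈ 1.5847e-5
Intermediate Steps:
y(P) = -1/4 (y(P) = 1/(-4) = -1/4)
N(t) = -4 + t (N(t) = -2 + (-2 + t) = -4 + t)
J(T, L) = -21/4 (J(T, L) = -1/4 - 1*5 = -1/4 - 5 = -21/4)
1/(J(270, N(11)) + 63110) = 1/(-21/4 + 63110) = 1/(252419/4) = 4/252419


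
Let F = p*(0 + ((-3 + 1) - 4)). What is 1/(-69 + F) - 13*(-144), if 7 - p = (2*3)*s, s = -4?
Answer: 477359/255 ≈ 1872.0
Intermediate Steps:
p = 31 (p = 7 - 2*3*(-4) = 7 - 6*(-4) = 7 - 1*(-24) = 7 + 24 = 31)
F = -186 (F = 31*(0 + ((-3 + 1) - 4)) = 31*(0 + (-2 - 4)) = 31*(0 - 6) = 31*(-6) = -186)
1/(-69 + F) - 13*(-144) = 1/(-69 - 186) - 13*(-144) = 1/(-255) + 1872 = -1/255 + 1872 = 477359/255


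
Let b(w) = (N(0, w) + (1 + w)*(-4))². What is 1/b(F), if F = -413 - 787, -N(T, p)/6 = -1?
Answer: 1/23059204 ≈ 4.3367e-8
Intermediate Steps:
N(T, p) = 6 (N(T, p) = -6*(-1) = 6)
F = -1200
b(w) = (2 - 4*w)² (b(w) = (6 + (1 + w)*(-4))² = (6 + (-4 - 4*w))² = (2 - 4*w)²)
1/b(F) = 1/(4*(-1 + 2*(-1200))²) = 1/(4*(-1 - 2400)²) = 1/(4*(-2401)²) = 1/(4*5764801) = 1/23059204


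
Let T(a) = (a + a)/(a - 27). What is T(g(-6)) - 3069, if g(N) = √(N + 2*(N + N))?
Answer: -776437/253 - 18*I*√30/253 ≈ -3068.9 - 0.38968*I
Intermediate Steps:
g(N) = √5*√N (g(N) = √(N + 2*(2*N)) = √(N + 4*N) = √(5*N) = √5*√N)
T(a) = 2*a/(-27 + a) (T(a) = (2*a)/(-27 + a) = 2*a/(-27 + a))
T(g(-6)) - 3069 = 2*(√5*√(-6))/(-27 + √5*√(-6)) - 3069 = 2*(√5*(I*√6))/(-27 + √5*(I*√6)) - 3069 = 2*(I*√30)/(-27 + I*√30) - 3069 = 2*I*√30/(-27 + I*√30) - 3069 = -3069 + 2*I*√30/(-27 + I*√30)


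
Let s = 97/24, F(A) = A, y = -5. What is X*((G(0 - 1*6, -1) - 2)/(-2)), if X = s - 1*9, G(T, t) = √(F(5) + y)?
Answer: -119/24 ≈ -4.9583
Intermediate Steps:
s = 97/24 (s = 97*(1/24) = 97/24 ≈ 4.0417)
G(T, t) = 0 (G(T, t) = √(5 - 5) = √0 = 0)
X = -119/24 (X = 97/24 - 1*9 = 97/24 - 9 = -119/24 ≈ -4.9583)
X*((G(0 - 1*6, -1) - 2)/(-2)) = -119*(0 - 2)/(24*(-2)) = -(-119)*(-1)/(12*2) = -119/24*1 = -119/24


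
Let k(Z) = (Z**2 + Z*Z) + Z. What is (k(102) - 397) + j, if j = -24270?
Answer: -3757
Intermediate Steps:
k(Z) = Z + 2*Z**2 (k(Z) = (Z**2 + Z**2) + Z = 2*Z**2 + Z = Z + 2*Z**2)
(k(102) - 397) + j = (102*(1 + 2*102) - 397) - 24270 = (102*(1 + 204) - 397) - 24270 = (102*205 - 397) - 24270 = (20910 - 397) - 24270 = 20513 - 24270 = -3757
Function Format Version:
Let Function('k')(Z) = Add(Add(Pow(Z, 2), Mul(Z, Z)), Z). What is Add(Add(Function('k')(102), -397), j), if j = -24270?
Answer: -3757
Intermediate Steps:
Function('k')(Z) = Add(Z, Mul(2, Pow(Z, 2))) (Function('k')(Z) = Add(Add(Pow(Z, 2), Pow(Z, 2)), Z) = Add(Mul(2, Pow(Z, 2)), Z) = Add(Z, Mul(2, Pow(Z, 2))))
Add(Add(Function('k')(102), -397), j) = Add(Add(Mul(102, Add(1, Mul(2, 102))), -397), -24270) = Add(Add(Mul(102, Add(1, 204)), -397), -24270) = Add(Add(Mul(102, 205), -397), -24270) = Add(Add(20910, -397), -24270) = Add(20513, -24270) = -3757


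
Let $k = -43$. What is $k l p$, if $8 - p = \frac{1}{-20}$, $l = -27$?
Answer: $\frac{186921}{20} \approx 9346.0$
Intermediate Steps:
$p = \frac{161}{20}$ ($p = 8 - \frac{1}{-20} = 8 - - \frac{1}{20} = 8 + \frac{1}{20} = \frac{161}{20} \approx 8.05$)
$k l p = \left(-43\right) \left(-27\right) \frac{161}{20} = 1161 \cdot \frac{161}{20} = \frac{186921}{20}$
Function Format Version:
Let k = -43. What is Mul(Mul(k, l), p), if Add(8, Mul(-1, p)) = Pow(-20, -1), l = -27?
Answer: Rational(186921, 20) ≈ 9346.0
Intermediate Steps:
p = Rational(161, 20) (p = Add(8, Mul(-1, Pow(-20, -1))) = Add(8, Mul(-1, Rational(-1, 20))) = Add(8, Rational(1, 20)) = Rational(161, 20) ≈ 8.0500)
Mul(Mul(k, l), p) = Mul(Mul(-43, -27), Rational(161, 20)) = Mul(1161, Rational(161, 20)) = Rational(186921, 20)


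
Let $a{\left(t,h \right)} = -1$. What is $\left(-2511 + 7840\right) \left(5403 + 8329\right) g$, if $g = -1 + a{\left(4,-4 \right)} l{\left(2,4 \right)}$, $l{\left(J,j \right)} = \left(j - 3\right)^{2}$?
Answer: $-146355656$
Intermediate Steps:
$l{\left(J,j \right)} = \left(-3 + j\right)^{2}$
$g = -2$ ($g = -1 - \left(-3 + 4\right)^{2} = -1 - 1^{2} = -1 - 1 = -2$)
$\left(-2511 + 7840\right) \left(5403 + 8329\right) g = \left(-2511 + 7840\right) \left(5403 + 8329\right) \left(-2\right) = 5329 \cdot 13732 \left(-2\right) = 73177828 \left(-2\right) = -146355656$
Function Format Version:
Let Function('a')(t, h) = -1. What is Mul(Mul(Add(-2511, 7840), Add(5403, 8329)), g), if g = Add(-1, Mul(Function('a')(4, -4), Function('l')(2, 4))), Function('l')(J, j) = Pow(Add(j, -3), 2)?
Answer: -146355656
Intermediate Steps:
Function('l')(J, j) = Pow(Add(-3, j), 2)
g = -2 (g = Add(-1, Mul(-1, Pow(Add(-3, 4), 2))) = Add(-1, Mul(-1, Pow(1, 2))) = Add(-1, Mul(-1, 1)) = Add(-1, -1) = -2)
Mul(Mul(Add(-2511, 7840), Add(5403, 8329)), g) = Mul(Mul(Add(-2511, 7840), Add(5403, 8329)), -2) = Mul(Mul(5329, 13732), -2) = Mul(73177828, -2) = -146355656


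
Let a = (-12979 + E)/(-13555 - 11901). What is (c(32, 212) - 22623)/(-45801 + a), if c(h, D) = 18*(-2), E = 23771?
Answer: 72100938/145740131 ≈ 0.49472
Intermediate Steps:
c(h, D) = -36
a = -1349/3182 (a = (-12979 + 23771)/(-13555 - 11901) = 10792/(-25456) = 10792*(-1/25456) = -1349/3182 ≈ -0.42395)
(c(32, 212) - 22623)/(-45801 + a) = (-36 - 22623)/(-45801 - 1349/3182) = -22659/(-145740131/3182) = -22659*(-3182/145740131) = 72100938/145740131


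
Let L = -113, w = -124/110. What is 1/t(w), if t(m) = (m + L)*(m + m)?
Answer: 3025/778348 ≈ 0.0038864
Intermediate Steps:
w = -62/55 (w = -124*1/110 = -62/55 ≈ -1.1273)
t(m) = 2*m*(-113 + m) (t(m) = (m - 113)*(m + m) = (-113 + m)*(2*m) = 2*m*(-113 + m))
1/t(w) = 1/(2*(-62/55)*(-113 - 62/55)) = 1/(2*(-62/55)*(-6277/55)) = 1/(778348/3025) = 3025/778348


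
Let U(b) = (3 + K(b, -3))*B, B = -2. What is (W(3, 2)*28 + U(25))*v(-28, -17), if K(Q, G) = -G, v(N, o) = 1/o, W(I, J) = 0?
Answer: 12/17 ≈ 0.70588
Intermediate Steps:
U(b) = -12 (U(b) = (3 - 1*(-3))*(-2) = (3 + 3)*(-2) = 6*(-2) = -12)
(W(3, 2)*28 + U(25))*v(-28, -17) = (0*28 - 12)/(-17) = (0 - 12)*(-1/17) = -12*(-1/17) = 12/17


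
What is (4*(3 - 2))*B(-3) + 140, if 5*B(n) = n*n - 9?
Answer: 140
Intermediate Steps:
B(n) = -9/5 + n**2/5 (B(n) = (n*n - 9)/5 = (n**2 - 9)/5 = (-9 + n**2)/5 = -9/5 + n**2/5)
(4*(3 - 2))*B(-3) + 140 = (4*(3 - 2))*(-9/5 + (1/5)*(-3)**2) + 140 = (4*1)*(-9/5 + (1/5)*9) + 140 = 4*(-9/5 + 9/5) + 140 = 4*0 + 140 = 0 + 140 = 140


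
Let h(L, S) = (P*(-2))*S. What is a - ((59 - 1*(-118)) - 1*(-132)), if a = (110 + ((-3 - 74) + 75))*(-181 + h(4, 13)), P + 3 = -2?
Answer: -5817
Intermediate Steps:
P = -5 (P = -3 - 2 = -5)
h(L, S) = 10*S (h(L, S) = (-5*(-2))*S = 10*S)
a = -5508 (a = (110 + ((-3 - 74) + 75))*(-181 + 10*13) = (110 + (-77 + 75))*(-181 + 130) = (110 - 2)*(-51) = 108*(-51) = -5508)
a - ((59 - 1*(-118)) - 1*(-132)) = -5508 - ((59 - 1*(-118)) - 1*(-132)) = -5508 - ((59 + 118) + 132) = -5508 - (177 + 132) = -5508 - 1*309 = -5508 - 309 = -5817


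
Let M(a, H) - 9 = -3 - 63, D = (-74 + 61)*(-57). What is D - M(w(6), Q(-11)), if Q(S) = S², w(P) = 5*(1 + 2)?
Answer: 798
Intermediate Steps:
w(P) = 15 (w(P) = 5*3 = 15)
D = 741 (D = -13*(-57) = 741)
M(a, H) = -57 (M(a, H) = 9 + (-3 - 63) = 9 - 66 = -57)
D - M(w(6), Q(-11)) = 741 - 1*(-57) = 741 + 57 = 798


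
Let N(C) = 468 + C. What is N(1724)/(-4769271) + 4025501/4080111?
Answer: 6396587192153/6486385023027 ≈ 0.98616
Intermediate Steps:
N(1724)/(-4769271) + 4025501/4080111 = (468 + 1724)/(-4769271) + 4025501/4080111 = 2192*(-1/4769271) + 4025501*(1/4080111) = -2192/4769271 + 4025501/4080111 = 6396587192153/6486385023027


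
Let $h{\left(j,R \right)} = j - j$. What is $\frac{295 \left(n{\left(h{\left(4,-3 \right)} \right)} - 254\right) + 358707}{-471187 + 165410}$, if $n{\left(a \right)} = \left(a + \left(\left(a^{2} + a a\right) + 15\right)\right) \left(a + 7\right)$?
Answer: $- \frac{314752}{305777} \approx -1.0294$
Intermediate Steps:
$h{\left(j,R \right)} = 0$
$n{\left(a \right)} = \left(7 + a\right) \left(15 + a + 2 a^{2}\right)$ ($n{\left(a \right)} = \left(a + \left(\left(a^{2} + a^{2}\right) + 15\right)\right) \left(7 + a\right) = \left(a + \left(2 a^{2} + 15\right)\right) \left(7 + a\right) = \left(a + \left(15 + 2 a^{2}\right)\right) \left(7 + a\right) = \left(15 + a + 2 a^{2}\right) \left(7 + a\right) = \left(7 + a\right) \left(15 + a + 2 a^{2}\right)$)
$\frac{295 \left(n{\left(h{\left(4,-3 \right)} \right)} - 254\right) + 358707}{-471187 + 165410} = \frac{295 \left(\left(105 + 2 \cdot 0^{3} + 15 \cdot 0^{2} + 22 \cdot 0\right) - 254\right) + 358707}{-471187 + 165410} = \frac{295 \left(\left(105 + 2 \cdot 0 + 15 \cdot 0 + 0\right) - 254\right) + 358707}{-305777} = \left(295 \left(\left(105 + 0 + 0 + 0\right) - 254\right) + 358707\right) \left(- \frac{1}{305777}\right) = \left(295 \left(105 - 254\right) + 358707\right) \left(- \frac{1}{305777}\right) = \left(295 \left(-149\right) + 358707\right) \left(- \frac{1}{305777}\right) = \left(-43955 + 358707\right) \left(- \frac{1}{305777}\right) = 314752 \left(- \frac{1}{305777}\right) = - \frac{314752}{305777}$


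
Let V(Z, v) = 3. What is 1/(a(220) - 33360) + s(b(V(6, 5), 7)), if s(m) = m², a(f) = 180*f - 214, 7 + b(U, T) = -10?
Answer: 1741515/6026 ≈ 289.00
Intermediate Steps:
b(U, T) = -17 (b(U, T) = -7 - 10 = -17)
a(f) = -214 + 180*f
1/(a(220) - 33360) + s(b(V(6, 5), 7)) = 1/((-214 + 180*220) - 33360) + (-17)² = 1/((-214 + 39600) - 33360) + 289 = 1/(39386 - 33360) + 289 = 1/6026 + 289 = 1741515/6026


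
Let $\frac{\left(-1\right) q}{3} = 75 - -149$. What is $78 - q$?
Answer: $750$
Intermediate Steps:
$q = -672$ ($q = - 3 \left(75 - -149\right) = - 3 \left(75 + 149\right) = \left(-3\right) 224 = -672$)
$78 - q = 78 - -672 = 78 + 672 = 750$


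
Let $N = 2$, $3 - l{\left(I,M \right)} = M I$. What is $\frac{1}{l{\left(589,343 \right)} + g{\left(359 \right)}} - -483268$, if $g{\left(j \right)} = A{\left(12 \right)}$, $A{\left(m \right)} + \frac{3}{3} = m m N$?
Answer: $\frac{97493036515}{201737} \approx 4.8327 \cdot 10^{5}$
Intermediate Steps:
$l{\left(I,M \right)} = 3 - I M$ ($l{\left(I,M \right)} = 3 - M I = 3 - I M$)
$A{\left(m \right)} = -1 + 2 m^{2}$ ($A{\left(m \right)} = -1 + m m 2 = -1 + m^{2} \cdot 2 = -1 + 2 m^{2}$)
$g{\left(j \right)} = 287$ ($g{\left(j \right)} = -1 + 2 \cdot 12^{2} = -1 + 2 \cdot 144 = -1 + 288 = 287$)
$\frac{1}{l{\left(589,343 \right)} + g{\left(359 \right)}} - -483268 = \frac{1}{\left(3 - 589 \cdot 343\right) + 287} - -483268 = \frac{1}{\left(3 - 202027\right) + 287} + 483268 = \frac{1}{-202024 + 287} + 483268 = \frac{1}{-201737} + 483268 = - \frac{1}{201737} + 483268 = \frac{97493036515}{201737}$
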